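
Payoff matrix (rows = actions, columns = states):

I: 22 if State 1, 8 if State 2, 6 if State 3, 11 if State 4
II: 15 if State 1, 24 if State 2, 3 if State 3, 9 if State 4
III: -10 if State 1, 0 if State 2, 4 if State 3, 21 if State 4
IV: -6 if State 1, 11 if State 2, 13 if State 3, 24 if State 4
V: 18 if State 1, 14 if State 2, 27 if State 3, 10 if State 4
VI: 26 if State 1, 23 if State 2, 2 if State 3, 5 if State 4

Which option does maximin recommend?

V

Row minima: I=6, II=3, III=-10, IV=-6, V=10, VI=2
Best worst-case = 10 → V.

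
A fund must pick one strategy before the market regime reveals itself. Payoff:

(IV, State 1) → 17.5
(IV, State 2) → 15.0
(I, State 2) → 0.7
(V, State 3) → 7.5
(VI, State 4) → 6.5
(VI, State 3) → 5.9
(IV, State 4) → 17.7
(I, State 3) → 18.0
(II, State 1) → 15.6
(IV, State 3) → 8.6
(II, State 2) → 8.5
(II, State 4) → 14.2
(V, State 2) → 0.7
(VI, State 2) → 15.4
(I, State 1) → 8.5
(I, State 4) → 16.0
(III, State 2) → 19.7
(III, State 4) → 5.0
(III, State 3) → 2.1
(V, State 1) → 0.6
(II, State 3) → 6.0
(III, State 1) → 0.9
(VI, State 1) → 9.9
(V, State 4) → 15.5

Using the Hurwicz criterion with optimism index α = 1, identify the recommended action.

III

I: 1·18.0 + 0·0.7 = 18
II: 1·15.6 + 0·6.0 = 15.6
III: 1·19.7 + 0·0.9 = 19.7
IV: 1·17.7 + 0·8.6 = 17.7
V: 1·15.5 + 0·0.6 = 15.5
VI: 1·15.4 + 0·5.9 = 15.4
Highest Hurwicz score = 19.7 → III.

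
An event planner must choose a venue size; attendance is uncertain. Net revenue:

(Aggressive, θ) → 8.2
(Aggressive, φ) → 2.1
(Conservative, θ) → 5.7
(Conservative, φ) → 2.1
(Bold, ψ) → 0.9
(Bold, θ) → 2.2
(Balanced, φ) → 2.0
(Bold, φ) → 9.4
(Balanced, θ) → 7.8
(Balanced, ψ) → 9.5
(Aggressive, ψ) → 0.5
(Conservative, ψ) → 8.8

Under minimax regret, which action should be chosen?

Column bests: θ=8.2, φ=9.4, ψ=9.5.
Conservative regrets: 2.5, 7.3, 0.7 → max 7.3
Balanced regrets: 0.4, 7.4, 0.0 → max 7.4
Aggressive regrets: 0.0, 7.3, 9.0 → max 9.0
Bold regrets: 6.0, 0.0, 8.6 → max 8.6
Smallest max regret = 7.3 → Conservative.

Conservative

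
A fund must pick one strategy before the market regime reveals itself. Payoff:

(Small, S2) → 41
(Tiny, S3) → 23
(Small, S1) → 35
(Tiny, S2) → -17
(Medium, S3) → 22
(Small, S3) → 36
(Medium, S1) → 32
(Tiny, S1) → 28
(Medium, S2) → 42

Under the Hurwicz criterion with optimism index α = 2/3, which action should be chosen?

Tiny: 2/3·28 + 1/3·(-17) = 13
Small: 2/3·41 + 1/3·35 = 39
Medium: 2/3·42 + 1/3·22 = 106/3
Highest Hurwicz score = 39 → Small.

Small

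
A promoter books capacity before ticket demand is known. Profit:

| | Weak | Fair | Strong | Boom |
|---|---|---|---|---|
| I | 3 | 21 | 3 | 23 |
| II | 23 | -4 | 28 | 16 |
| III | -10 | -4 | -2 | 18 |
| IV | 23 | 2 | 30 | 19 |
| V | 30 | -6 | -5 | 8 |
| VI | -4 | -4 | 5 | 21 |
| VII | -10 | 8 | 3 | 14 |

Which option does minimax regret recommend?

Column bests: Weak=30, Fair=21, Strong=30, Boom=23.
I regrets: 27, 0, 27, 0 → max 27
II regrets: 7, 25, 2, 7 → max 25
III regrets: 40, 25, 32, 5 → max 40
IV regrets: 7, 19, 0, 4 → max 19
V regrets: 0, 27, 35, 15 → max 35
VI regrets: 34, 25, 25, 2 → max 34
VII regrets: 40, 13, 27, 9 → max 40
Smallest max regret = 19 → IV.

IV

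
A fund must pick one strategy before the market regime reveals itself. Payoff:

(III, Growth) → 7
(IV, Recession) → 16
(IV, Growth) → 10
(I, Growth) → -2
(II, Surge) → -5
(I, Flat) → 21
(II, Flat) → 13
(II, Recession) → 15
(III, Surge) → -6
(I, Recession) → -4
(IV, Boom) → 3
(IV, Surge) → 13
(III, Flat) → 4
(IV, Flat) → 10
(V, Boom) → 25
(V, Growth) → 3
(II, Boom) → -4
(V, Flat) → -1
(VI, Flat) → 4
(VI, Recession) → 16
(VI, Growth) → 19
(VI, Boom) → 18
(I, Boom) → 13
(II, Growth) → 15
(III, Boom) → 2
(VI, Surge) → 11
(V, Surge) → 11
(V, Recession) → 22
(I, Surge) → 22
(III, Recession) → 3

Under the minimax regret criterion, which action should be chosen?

VI

Column bests: Recession=22, Flat=21, Growth=19, Boom=25, Surge=22.
I regrets: 26, 0, 21, 12, 0 → max 26
II regrets: 7, 8, 4, 29, 27 → max 29
III regrets: 19, 17, 12, 23, 28 → max 28
IV regrets: 6, 11, 9, 22, 9 → max 22
V regrets: 0, 22, 16, 0, 11 → max 22
VI regrets: 6, 17, 0, 7, 11 → max 17
Smallest max regret = 17 → VI.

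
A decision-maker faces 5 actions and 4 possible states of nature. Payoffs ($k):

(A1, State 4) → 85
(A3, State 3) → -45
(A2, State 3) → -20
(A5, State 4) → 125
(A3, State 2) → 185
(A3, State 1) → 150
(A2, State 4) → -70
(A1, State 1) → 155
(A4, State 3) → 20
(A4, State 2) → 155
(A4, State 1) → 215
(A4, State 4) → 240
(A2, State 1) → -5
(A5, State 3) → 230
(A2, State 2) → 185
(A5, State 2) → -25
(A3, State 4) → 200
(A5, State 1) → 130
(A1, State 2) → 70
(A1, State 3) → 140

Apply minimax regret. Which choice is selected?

A1

Column bests: State 1=215, State 2=185, State 3=230, State 4=240.
A1 regrets: 60, 115, 90, 155 → max 155
A2 regrets: 220, 0, 250, 310 → max 310
A3 regrets: 65, 0, 275, 40 → max 275
A4 regrets: 0, 30, 210, 0 → max 210
A5 regrets: 85, 210, 0, 115 → max 210
Smallest max regret = 155 → A1.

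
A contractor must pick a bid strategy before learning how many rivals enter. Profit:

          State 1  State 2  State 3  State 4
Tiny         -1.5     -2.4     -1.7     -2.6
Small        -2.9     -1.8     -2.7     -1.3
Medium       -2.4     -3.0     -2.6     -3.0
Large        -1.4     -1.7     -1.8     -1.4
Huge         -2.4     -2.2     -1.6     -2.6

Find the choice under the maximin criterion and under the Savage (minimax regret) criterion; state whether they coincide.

maximin → Large; minimax regret → Large (agree)

Row minima: Tiny=-2.6, Small=-2.9, Medium=-3.0, Large=-1.8, Huge=-2.6
Best worst-case = -1.8 → Large.
Column bests: State 1=-1.4, State 2=-1.7, State 3=-1.6, State 4=-1.3.
Tiny regrets: 0.1, 0.7, 0.1, 1.3 → max 1.3
Small regrets: 1.5, 0.1, 1.1, 0.0 → max 1.5
Medium regrets: 1.0, 1.3, 1.0, 1.7 → max 1.7
Large regrets: 0.0, 0.0, 0.2, 0.1 → max 0.2
Huge regrets: 1.0, 0.5, 0.0, 1.3 → max 1.3
Smallest max regret = 0.2 → Large.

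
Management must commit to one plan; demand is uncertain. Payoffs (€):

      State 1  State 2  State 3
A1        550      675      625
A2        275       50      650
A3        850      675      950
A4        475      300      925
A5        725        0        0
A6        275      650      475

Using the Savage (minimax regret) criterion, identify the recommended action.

Column bests: State 1=850, State 2=675, State 3=950.
A1 regrets: 300, 0, 325 → max 325
A2 regrets: 575, 625, 300 → max 625
A3 regrets: 0, 0, 0 → max 0
A4 regrets: 375, 375, 25 → max 375
A5 regrets: 125, 675, 950 → max 950
A6 regrets: 575, 25, 475 → max 575
Smallest max regret = 0 → A3.

A3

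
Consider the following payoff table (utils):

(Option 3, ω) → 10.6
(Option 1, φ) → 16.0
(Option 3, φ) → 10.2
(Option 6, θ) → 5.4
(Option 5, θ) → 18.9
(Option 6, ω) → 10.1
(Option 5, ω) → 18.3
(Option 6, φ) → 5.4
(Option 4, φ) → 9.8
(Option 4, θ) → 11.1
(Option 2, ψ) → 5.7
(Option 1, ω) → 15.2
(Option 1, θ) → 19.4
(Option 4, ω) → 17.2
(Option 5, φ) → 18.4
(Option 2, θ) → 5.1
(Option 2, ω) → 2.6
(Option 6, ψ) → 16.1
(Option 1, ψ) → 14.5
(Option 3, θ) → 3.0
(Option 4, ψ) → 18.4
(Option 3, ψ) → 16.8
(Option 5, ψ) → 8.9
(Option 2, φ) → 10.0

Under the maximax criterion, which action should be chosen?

Row maxima: Option 1=19.4, Option 2=10.0, Option 3=16.8, Option 4=18.4, Option 5=18.9, Option 6=16.1
Best best-case = 19.4 → Option 1.

Option 1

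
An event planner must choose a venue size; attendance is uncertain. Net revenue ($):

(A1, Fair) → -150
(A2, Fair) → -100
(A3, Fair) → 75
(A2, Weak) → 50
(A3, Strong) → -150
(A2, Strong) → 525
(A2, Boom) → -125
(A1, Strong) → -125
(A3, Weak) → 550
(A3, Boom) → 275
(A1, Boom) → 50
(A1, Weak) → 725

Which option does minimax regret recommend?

A1

Column bests: Weak=725, Fair=75, Strong=525, Boom=275.
A1 regrets: 0, 225, 650, 225 → max 650
A2 regrets: 675, 175, 0, 400 → max 675
A3 regrets: 175, 0, 675, 0 → max 675
Smallest max regret = 650 → A1.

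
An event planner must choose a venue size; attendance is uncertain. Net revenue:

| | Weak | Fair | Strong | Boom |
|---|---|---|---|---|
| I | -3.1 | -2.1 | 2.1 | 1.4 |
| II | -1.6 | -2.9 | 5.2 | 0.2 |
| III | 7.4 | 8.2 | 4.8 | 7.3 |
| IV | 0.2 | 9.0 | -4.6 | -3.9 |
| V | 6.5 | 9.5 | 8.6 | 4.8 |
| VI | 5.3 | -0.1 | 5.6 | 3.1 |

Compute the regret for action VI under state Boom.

Best payoff under Boom is 7.3.
Regret = 7.3 − 3.1 = 4.2.

4.2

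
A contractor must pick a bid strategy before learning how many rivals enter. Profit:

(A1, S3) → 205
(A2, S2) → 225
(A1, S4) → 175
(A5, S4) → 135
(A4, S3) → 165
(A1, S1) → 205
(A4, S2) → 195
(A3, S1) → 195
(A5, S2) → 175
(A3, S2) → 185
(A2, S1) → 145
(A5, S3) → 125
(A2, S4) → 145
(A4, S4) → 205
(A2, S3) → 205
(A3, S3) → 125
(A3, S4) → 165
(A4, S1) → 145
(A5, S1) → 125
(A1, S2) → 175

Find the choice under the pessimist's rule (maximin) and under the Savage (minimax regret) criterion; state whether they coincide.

Row minima: A1=175, A2=145, A3=125, A4=145, A5=125
Best worst-case = 175 → A1.
Column bests: S1=205, S2=225, S3=205, S4=205.
A1 regrets: 0, 50, 0, 30 → max 50
A2 regrets: 60, 0, 0, 60 → max 60
A3 regrets: 10, 40, 80, 40 → max 80
A4 regrets: 60, 30, 40, 0 → max 60
A5 regrets: 80, 50, 80, 70 → max 80
Smallest max regret = 50 → A1.

maximin → A1; minimax regret → A1 (agree)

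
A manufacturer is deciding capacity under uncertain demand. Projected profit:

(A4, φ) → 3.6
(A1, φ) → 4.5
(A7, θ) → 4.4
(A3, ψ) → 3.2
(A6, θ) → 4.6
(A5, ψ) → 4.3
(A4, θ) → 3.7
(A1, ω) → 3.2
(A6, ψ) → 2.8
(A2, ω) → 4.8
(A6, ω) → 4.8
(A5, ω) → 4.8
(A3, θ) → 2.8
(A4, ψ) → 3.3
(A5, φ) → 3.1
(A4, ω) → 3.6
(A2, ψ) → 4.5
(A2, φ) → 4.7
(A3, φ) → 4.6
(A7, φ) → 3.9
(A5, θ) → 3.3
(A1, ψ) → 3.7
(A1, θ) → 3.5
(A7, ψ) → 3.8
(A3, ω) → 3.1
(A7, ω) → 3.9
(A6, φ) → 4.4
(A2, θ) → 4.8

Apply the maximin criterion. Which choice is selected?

Row minima: A1=3.2, A2=4.5, A3=2.8, A4=3.3, A5=3.1, A6=2.8, A7=3.8
Best worst-case = 4.5 → A2.

A2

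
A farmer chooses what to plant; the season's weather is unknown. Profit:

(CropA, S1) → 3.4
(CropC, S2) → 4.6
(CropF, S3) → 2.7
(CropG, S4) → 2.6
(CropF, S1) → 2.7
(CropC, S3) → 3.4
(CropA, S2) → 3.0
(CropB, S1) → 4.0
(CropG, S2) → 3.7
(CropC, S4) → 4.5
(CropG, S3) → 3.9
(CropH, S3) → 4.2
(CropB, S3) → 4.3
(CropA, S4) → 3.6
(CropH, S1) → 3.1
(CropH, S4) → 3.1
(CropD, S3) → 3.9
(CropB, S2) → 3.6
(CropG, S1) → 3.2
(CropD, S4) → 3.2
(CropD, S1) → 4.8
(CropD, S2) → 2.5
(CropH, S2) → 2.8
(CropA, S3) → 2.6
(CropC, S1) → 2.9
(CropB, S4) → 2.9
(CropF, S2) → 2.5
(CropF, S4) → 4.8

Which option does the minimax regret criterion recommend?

Column bests: S1=4.8, S2=4.6, S3=4.3, S4=4.8.
CropC regrets: 1.9, 0.0, 0.9, 0.3 → max 1.9
CropD regrets: 0.0, 2.1, 0.4, 1.6 → max 2.1
CropF regrets: 2.1, 2.1, 1.6, 0.0 → max 2.1
CropA regrets: 1.4, 1.6, 1.7, 1.2 → max 1.7
CropG regrets: 1.6, 0.9, 0.4, 2.2 → max 2.2
CropB regrets: 0.8, 1.0, 0.0, 1.9 → max 1.9
CropH regrets: 1.7, 1.8, 0.1, 1.7 → max 1.8
Smallest max regret = 1.7 → CropA.

CropA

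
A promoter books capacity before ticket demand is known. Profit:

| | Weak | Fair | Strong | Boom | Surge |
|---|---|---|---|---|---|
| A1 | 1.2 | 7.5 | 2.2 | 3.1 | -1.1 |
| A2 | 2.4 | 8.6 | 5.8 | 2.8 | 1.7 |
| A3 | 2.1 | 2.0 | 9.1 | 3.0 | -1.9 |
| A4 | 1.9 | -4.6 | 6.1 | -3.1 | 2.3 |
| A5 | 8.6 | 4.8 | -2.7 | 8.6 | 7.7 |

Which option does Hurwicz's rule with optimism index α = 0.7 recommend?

A1: 0.7·7.5 + 0.3·(-1.1) = 4.92
A2: 0.7·8.6 + 0.3·1.7 = 6.53
A3: 0.7·9.1 + 0.3·(-1.9) = 5.8
A4: 0.7·6.1 + 0.3·(-4.6) = 2.89
A5: 0.7·8.6 + 0.3·(-2.7) = 5.21
Highest Hurwicz score = 6.53 → A2.

A2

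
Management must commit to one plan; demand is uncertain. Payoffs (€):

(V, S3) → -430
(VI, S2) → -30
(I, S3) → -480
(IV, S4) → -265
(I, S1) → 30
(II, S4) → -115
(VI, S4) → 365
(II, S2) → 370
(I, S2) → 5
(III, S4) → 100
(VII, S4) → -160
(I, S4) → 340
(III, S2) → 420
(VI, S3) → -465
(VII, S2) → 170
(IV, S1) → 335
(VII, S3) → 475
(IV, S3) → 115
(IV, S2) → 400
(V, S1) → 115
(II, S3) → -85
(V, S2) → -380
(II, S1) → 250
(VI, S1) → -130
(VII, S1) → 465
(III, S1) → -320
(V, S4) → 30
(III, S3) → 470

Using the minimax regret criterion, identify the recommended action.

VII

Column bests: S1=465, S2=420, S3=475, S4=365.
I regrets: 435, 415, 955, 25 → max 955
II regrets: 215, 50, 560, 480 → max 560
III regrets: 785, 0, 5, 265 → max 785
IV regrets: 130, 20, 360, 630 → max 630
V regrets: 350, 800, 905, 335 → max 905
VI regrets: 595, 450, 940, 0 → max 940
VII regrets: 0, 250, 0, 525 → max 525
Smallest max regret = 525 → VII.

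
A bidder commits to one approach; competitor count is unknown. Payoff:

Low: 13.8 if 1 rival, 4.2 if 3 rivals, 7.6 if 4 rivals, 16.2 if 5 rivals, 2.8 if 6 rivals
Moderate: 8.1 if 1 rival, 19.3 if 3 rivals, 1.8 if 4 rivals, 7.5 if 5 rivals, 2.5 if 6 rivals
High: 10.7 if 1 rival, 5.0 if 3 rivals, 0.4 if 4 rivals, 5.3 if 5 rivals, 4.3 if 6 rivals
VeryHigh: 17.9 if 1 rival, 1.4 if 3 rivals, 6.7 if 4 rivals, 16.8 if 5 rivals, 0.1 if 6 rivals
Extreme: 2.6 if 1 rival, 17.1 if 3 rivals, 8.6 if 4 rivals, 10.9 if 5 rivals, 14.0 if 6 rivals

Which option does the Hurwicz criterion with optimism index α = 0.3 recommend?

Low: 0.3·16.2 + 0.7·2.8 = 6.82
Moderate: 0.3·19.3 + 0.7·1.8 = 7.05
High: 0.3·10.7 + 0.7·0.4 = 3.49
VeryHigh: 0.3·17.9 + 0.7·0.1 = 5.44
Extreme: 0.3·17.1 + 0.7·2.6 = 6.95
Highest Hurwicz score = 7.05 → Moderate.

Moderate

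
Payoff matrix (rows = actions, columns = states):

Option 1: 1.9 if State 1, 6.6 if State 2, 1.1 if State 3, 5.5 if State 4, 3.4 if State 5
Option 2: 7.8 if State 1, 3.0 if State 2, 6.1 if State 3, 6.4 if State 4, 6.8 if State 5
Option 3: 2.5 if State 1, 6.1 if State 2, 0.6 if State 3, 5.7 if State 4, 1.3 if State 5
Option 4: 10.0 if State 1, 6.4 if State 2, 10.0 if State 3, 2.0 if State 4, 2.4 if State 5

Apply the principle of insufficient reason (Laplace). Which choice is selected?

Row averages: Option 1=3.7, Option 2=6.02, Option 3=3.24, Option 4=6.16
Highest average = 6.16 → Option 4.

Option 4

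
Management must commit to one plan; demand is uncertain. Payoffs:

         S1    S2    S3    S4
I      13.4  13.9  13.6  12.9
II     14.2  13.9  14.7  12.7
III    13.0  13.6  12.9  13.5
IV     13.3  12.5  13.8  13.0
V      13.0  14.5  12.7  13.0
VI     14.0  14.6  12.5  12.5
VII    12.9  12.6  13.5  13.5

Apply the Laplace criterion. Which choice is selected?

II

Row averages: I=13.45, II=13.875, III=13.25, IV=13.15, V=13.3, VI=13.4, VII=13.125
Highest average = 13.875 → II.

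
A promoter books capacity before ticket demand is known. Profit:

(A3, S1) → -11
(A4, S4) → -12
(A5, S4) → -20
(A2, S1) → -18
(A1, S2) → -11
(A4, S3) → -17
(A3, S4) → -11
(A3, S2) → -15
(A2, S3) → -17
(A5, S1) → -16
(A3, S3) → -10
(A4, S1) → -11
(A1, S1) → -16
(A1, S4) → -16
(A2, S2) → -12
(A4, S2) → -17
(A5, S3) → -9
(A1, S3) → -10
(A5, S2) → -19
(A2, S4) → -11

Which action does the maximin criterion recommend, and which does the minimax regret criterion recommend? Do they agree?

Row minima: A1=-16, A2=-18, A3=-15, A4=-17, A5=-20
Best worst-case = -15 → A3.
Column bests: S1=-11, S2=-11, S3=-9, S4=-11.
A1 regrets: 5, 0, 1, 5 → max 5
A2 regrets: 7, 1, 8, 0 → max 8
A3 regrets: 0, 4, 1, 0 → max 4
A4 regrets: 0, 6, 8, 1 → max 8
A5 regrets: 5, 8, 0, 9 → max 9
Smallest max regret = 4 → A3.

maximin → A3; minimax regret → A3 (agree)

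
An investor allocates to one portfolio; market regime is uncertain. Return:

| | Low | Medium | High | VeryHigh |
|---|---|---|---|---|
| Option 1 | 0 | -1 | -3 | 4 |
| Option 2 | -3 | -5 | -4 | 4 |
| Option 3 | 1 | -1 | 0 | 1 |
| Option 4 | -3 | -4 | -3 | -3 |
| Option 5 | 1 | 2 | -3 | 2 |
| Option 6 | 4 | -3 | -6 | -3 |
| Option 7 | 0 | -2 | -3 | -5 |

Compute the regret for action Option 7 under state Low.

4

Best payoff under Low is 4.
Regret = 4 − 0 = 4.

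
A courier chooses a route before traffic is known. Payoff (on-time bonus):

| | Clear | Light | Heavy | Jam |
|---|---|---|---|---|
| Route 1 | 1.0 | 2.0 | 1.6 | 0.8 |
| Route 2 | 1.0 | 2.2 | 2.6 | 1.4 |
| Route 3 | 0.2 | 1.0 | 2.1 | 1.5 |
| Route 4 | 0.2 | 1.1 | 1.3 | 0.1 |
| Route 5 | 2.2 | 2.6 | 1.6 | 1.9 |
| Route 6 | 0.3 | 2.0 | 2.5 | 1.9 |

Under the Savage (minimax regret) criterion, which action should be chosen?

Column bests: Clear=2.2, Light=2.6, Heavy=2.6, Jam=1.9.
Route 1 regrets: 1.2, 0.6, 1.0, 1.1 → max 1.2
Route 2 regrets: 1.2, 0.4, 0.0, 0.5 → max 1.2
Route 3 regrets: 2.0, 1.6, 0.5, 0.4 → max 2.0
Route 4 regrets: 2.0, 1.5, 1.3, 1.8 → max 2.0
Route 5 regrets: 0.0, 0.0, 1.0, 0.0 → max 1.0
Route 6 regrets: 1.9, 0.6, 0.1, 0.0 → max 1.9
Smallest max regret = 1.0 → Route 5.

Route 5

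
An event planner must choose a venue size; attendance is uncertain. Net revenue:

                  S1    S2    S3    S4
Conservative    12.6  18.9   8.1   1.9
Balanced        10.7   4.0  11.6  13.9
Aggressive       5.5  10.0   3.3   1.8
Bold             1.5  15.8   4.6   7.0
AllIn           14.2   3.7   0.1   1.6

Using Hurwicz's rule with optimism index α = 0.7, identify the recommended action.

Conservative

Conservative: 0.7·18.9 + 0.3·1.9 = 13.8
Balanced: 0.7·13.9 + 0.3·4.0 = 10.93
Aggressive: 0.7·10.0 + 0.3·1.8 = 7.54
Bold: 0.7·15.8 + 0.3·1.5 = 11.51
AllIn: 0.7·14.2 + 0.3·0.1 = 9.97
Highest Hurwicz score = 13.8 → Conservative.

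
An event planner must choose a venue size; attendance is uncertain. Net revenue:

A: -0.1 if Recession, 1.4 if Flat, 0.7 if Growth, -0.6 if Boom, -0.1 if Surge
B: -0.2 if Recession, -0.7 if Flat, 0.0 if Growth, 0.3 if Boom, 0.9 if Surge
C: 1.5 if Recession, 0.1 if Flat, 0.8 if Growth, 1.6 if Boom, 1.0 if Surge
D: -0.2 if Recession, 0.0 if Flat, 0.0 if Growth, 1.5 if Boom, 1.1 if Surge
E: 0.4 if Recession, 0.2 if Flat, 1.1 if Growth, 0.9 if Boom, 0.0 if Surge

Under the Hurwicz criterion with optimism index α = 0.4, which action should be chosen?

A: 0.4·1.4 + 0.6·(-0.6) = 0.2
B: 0.4·0.9 + 0.6·(-0.7) = -0.06
C: 0.4·1.6 + 0.6·0.1 = 0.7
D: 0.4·1.5 + 0.6·(-0.2) = 0.48
E: 0.4·1.1 + 0.6·0.0 = 0.44
Highest Hurwicz score = 0.7 → C.

C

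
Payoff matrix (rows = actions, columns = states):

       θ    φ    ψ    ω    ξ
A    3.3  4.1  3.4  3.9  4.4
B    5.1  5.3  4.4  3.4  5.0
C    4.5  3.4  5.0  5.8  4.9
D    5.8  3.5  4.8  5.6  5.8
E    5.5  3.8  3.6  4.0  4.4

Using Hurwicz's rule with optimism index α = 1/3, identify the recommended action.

A: 1/3·4.4 + 2/3·3.3 = 11/3
B: 1/3·5.3 + 2/3·3.4 = 121/30
C: 1/3·5.8 + 2/3·3.4 = 4.2
D: 1/3·5.8 + 2/3·3.5 = 64/15
E: 1/3·5.5 + 2/3·3.6 = 127/30
Highest Hurwicz score = 64/15 → D.

D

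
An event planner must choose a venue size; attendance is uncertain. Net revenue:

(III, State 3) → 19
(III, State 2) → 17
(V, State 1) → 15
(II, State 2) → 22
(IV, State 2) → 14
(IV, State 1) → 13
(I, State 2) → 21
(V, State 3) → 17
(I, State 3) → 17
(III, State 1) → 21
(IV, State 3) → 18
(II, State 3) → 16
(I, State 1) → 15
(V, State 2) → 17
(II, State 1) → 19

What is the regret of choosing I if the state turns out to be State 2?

Best payoff under State 2 is 22.
Regret = 22 − 21 = 1.

1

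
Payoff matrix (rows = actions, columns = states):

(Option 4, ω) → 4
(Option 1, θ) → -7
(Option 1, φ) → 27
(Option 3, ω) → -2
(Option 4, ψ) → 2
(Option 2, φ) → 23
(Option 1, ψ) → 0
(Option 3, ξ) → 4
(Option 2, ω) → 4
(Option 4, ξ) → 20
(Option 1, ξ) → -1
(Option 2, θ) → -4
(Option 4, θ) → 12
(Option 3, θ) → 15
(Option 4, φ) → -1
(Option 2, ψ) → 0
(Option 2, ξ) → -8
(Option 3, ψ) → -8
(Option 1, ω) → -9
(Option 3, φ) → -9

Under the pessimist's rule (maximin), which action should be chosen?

Option 4

Row minima: Option 1=-9, Option 2=-8, Option 3=-9, Option 4=-1
Best worst-case = -1 → Option 4.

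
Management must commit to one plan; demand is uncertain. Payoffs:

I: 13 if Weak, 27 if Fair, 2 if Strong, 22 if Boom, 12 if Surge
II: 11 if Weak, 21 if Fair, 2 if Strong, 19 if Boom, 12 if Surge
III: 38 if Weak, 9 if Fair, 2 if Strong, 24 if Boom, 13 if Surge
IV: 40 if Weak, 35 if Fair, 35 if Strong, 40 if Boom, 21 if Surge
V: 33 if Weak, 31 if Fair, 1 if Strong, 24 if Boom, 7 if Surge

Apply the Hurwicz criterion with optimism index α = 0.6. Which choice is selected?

I: 0.6·27 + 0.4·2 = 17
II: 0.6·21 + 0.4·2 = 13.4
III: 0.6·38 + 0.4·2 = 23.6
IV: 0.6·40 + 0.4·21 = 32.4
V: 0.6·33 + 0.4·1 = 20.2
Highest Hurwicz score = 32.4 → IV.

IV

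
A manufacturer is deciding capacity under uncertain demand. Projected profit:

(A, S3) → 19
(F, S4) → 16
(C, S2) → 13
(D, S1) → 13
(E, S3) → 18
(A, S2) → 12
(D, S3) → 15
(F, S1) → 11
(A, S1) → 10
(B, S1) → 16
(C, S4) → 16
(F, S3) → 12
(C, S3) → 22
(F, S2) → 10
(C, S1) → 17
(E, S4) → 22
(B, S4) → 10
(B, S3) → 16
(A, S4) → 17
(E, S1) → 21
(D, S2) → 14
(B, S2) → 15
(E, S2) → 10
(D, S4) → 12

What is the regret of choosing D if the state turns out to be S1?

8

Best payoff under S1 is 21.
Regret = 21 − 13 = 8.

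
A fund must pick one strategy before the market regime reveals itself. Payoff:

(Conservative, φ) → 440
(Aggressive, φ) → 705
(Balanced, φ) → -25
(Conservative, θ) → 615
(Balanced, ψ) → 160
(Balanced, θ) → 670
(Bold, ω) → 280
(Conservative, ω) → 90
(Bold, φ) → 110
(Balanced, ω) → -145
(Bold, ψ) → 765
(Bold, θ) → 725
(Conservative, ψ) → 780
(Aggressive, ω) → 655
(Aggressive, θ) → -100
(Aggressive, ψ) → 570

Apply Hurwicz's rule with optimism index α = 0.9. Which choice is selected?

Conservative

Conservative: 0.9·780 + 0.1·90 = 711
Balanced: 0.9·670 + 0.1·(-145) = 588.5
Aggressive: 0.9·705 + 0.1·(-100) = 624.5
Bold: 0.9·765 + 0.1·110 = 699.5
Highest Hurwicz score = 711 → Conservative.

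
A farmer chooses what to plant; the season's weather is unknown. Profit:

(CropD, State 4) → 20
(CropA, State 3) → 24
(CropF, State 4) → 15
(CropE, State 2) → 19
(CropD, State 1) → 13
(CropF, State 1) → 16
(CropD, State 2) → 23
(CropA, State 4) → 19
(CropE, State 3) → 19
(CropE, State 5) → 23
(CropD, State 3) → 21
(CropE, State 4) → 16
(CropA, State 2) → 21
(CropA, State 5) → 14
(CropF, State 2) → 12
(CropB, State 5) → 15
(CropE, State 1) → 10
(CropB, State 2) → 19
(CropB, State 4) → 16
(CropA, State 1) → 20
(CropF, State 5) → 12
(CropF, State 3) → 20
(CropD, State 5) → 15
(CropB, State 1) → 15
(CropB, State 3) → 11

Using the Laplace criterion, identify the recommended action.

CropA

Row averages: CropE=17.4, CropD=18.4, CropF=15, CropB=15.2, CropA=19.6
Highest average = 19.6 → CropA.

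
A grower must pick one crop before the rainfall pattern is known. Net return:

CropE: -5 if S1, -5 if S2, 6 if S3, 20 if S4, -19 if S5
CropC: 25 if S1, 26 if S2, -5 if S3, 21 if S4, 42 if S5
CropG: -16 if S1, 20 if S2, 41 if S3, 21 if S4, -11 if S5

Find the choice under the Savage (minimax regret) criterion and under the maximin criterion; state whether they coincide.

minimax regret → CropC; maximin → CropC (agree)

Column bests: S1=25, S2=26, S3=41, S4=21, S5=42.
CropE regrets: 30, 31, 35, 1, 61 → max 61
CropC regrets: 0, 0, 46, 0, 0 → max 46
CropG regrets: 41, 6, 0, 0, 53 → max 53
Smallest max regret = 46 → CropC.
Row minima: CropE=-19, CropC=-5, CropG=-16
Best worst-case = -5 → CropC.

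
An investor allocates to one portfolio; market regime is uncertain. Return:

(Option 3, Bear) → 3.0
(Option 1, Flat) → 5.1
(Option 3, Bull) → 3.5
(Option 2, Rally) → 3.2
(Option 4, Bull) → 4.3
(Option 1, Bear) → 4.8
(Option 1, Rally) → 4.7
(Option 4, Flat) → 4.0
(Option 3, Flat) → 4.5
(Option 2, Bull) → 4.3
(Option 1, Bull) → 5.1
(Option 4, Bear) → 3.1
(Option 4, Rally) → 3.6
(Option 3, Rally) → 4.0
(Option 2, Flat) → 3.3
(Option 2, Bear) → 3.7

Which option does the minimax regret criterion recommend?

Column bests: Bear=4.8, Flat=5.1, Bull=5.1, Rally=4.7.
Option 1 regrets: 0.0, 0.0, 0.0, 0.0 → max 0.0
Option 2 regrets: 1.1, 1.8, 0.8, 1.5 → max 1.8
Option 3 regrets: 1.8, 0.6, 1.6, 0.7 → max 1.8
Option 4 regrets: 1.7, 1.1, 0.8, 1.1 → max 1.7
Smallest max regret = 0.0 → Option 1.

Option 1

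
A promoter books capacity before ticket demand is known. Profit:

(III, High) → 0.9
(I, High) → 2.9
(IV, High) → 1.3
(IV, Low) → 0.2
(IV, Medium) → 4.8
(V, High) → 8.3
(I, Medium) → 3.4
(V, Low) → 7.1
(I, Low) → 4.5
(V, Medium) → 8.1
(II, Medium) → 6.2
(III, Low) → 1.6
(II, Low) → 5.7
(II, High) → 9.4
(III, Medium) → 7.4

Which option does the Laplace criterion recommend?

Row averages: I=3.6, II=7.1, III=3.3, IV=2.1, V=47/6
Highest average = 47/6 → V.

V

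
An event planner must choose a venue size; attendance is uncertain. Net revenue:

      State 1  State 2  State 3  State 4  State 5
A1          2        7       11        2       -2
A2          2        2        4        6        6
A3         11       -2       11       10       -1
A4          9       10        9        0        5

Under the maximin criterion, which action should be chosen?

A2

Row minima: A1=-2, A2=2, A3=-2, A4=0
Best worst-case = 2 → A2.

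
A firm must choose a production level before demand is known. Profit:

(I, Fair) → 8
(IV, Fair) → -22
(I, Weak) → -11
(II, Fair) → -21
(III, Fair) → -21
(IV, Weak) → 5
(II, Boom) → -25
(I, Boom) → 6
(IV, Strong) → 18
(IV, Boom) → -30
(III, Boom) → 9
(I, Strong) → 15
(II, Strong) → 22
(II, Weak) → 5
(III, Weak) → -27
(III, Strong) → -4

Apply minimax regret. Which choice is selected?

Column bests: Weak=5, Fair=8, Strong=22, Boom=9.
I regrets: 16, 0, 7, 3 → max 16
II regrets: 0, 29, 0, 34 → max 34
III regrets: 32, 29, 26, 0 → max 32
IV regrets: 0, 30, 4, 39 → max 39
Smallest max regret = 16 → I.

I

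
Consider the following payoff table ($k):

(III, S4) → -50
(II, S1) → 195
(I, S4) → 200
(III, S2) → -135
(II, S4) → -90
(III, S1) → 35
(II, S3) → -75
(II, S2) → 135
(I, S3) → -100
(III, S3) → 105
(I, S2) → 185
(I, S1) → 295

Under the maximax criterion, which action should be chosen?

I

Row maxima: I=295, II=195, III=105
Best best-case = 295 → I.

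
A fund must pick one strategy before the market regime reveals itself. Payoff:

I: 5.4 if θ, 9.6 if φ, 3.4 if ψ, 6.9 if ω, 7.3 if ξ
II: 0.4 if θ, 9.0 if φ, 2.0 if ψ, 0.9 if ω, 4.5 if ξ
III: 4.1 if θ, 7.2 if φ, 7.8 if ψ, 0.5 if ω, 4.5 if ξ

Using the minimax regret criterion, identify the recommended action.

I

Column bests: θ=5.4, φ=9.6, ψ=7.8, ω=6.9, ξ=7.3.
I regrets: 0.0, 0.0, 4.4, 0.0, 0.0 → max 4.4
II regrets: 5.0, 0.6, 5.8, 6.0, 2.8 → max 6.0
III regrets: 1.3, 2.4, 0.0, 6.4, 2.8 → max 6.4
Smallest max regret = 4.4 → I.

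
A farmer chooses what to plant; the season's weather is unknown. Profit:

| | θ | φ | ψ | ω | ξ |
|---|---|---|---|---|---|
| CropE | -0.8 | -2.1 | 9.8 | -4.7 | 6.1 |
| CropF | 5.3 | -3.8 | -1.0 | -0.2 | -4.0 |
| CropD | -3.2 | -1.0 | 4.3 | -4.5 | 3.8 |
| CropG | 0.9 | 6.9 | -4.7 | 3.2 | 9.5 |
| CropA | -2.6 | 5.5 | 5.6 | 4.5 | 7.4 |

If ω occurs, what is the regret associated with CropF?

4.7

Best payoff under ω is 4.5.
Regret = 4.5 − (-0.2) = 4.7.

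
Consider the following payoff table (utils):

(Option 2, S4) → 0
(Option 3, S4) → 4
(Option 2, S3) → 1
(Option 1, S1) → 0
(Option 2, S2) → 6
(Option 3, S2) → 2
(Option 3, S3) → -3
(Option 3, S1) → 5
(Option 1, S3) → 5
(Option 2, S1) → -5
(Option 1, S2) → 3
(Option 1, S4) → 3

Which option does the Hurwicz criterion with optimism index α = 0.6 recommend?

Option 1: 0.6·5 + 0.4·0 = 3
Option 2: 0.6·6 + 0.4·(-5) = 1.6
Option 3: 0.6·5 + 0.4·(-3) = 1.8
Highest Hurwicz score = 3 → Option 1.

Option 1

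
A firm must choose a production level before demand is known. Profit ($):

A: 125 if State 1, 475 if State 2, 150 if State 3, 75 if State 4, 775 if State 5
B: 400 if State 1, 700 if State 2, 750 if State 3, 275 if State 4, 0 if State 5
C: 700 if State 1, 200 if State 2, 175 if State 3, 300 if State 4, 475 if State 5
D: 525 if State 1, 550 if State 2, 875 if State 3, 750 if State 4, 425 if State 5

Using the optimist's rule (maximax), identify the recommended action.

Row maxima: A=775, B=750, C=700, D=875
Best best-case = 875 → D.

D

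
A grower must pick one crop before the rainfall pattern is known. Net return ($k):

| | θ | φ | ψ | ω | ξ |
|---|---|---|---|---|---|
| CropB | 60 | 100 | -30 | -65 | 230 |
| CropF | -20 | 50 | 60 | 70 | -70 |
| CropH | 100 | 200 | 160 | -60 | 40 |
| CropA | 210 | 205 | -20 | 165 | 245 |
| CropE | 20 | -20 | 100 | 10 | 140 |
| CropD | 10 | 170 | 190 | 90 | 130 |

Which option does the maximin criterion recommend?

CropD

Row minima: CropB=-65, CropF=-70, CropH=-60, CropA=-20, CropE=-20, CropD=10
Best worst-case = 10 → CropD.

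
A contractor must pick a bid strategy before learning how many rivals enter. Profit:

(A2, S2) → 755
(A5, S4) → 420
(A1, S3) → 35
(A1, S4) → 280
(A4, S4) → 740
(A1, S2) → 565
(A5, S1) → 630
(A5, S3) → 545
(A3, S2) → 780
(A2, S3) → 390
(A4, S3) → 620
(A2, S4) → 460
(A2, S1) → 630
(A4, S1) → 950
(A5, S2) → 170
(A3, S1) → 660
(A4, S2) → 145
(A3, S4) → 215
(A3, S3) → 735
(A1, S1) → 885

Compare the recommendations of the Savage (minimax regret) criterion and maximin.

Column bests: S1=950, S2=780, S3=735, S4=740.
A1 regrets: 65, 215, 700, 460 → max 700
A2 regrets: 320, 25, 345, 280 → max 345
A3 regrets: 290, 0, 0, 525 → max 525
A4 regrets: 0, 635, 115, 0 → max 635
A5 regrets: 320, 610, 190, 320 → max 610
Smallest max regret = 345 → A2.
Row minima: A1=35, A2=390, A3=215, A4=145, A5=170
Best worst-case = 390 → A2.

minimax regret → A2; maximin → A2 (agree)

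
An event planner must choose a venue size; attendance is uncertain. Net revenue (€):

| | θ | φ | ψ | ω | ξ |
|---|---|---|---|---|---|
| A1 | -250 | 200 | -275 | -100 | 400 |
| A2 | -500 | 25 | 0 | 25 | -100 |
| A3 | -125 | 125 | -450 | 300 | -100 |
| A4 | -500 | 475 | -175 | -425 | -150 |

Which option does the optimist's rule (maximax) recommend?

Row maxima: A1=400, A2=25, A3=300, A4=475
Best best-case = 475 → A4.

A4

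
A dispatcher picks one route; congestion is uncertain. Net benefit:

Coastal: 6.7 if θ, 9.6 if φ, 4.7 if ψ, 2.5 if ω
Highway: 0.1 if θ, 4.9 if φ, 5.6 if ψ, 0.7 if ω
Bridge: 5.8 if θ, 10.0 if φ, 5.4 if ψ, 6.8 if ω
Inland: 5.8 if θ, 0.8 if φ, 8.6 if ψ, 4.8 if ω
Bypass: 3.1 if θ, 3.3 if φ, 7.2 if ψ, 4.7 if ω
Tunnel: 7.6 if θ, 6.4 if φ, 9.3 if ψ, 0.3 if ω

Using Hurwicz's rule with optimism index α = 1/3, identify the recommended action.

Bridge

Coastal: 1/3·9.6 + 2/3·2.5 = 73/15
Highway: 1/3·5.6 + 2/3·0.1 = 29/15
Bridge: 1/3·10.0 + 2/3·5.4 = 104/15
Inland: 1/3·8.6 + 2/3·0.8 = 3.4
Bypass: 1/3·7.2 + 2/3·3.1 = 67/15
Tunnel: 1/3·9.3 + 2/3·0.3 = 3.3
Highest Hurwicz score = 104/15 → Bridge.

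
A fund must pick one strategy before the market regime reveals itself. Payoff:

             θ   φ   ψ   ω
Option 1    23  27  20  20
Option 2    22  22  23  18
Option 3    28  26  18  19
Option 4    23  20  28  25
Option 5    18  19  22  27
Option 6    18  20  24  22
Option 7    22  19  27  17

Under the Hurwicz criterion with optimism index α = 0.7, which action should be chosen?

Option 4

Option 1: 0.7·27 + 0.3·20 = 24.9
Option 2: 0.7·23 + 0.3·18 = 21.5
Option 3: 0.7·28 + 0.3·18 = 25
Option 4: 0.7·28 + 0.3·20 = 25.6
Option 5: 0.7·27 + 0.3·18 = 24.3
Option 6: 0.7·24 + 0.3·18 = 22.2
Option 7: 0.7·27 + 0.3·17 = 24
Highest Hurwicz score = 25.6 → Option 4.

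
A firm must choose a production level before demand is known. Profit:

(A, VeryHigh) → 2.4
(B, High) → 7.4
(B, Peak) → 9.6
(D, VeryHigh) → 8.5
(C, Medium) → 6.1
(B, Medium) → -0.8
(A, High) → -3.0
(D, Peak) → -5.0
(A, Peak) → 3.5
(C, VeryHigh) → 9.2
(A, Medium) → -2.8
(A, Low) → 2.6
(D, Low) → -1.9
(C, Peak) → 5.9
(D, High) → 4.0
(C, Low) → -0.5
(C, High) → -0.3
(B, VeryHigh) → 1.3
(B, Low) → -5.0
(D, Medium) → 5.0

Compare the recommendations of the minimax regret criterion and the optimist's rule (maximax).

Column bests: Low=2.6, Medium=6.1, High=7.4, VeryHigh=9.2, Peak=9.6.
A regrets: 0.0, 8.9, 10.4, 6.8, 6.1 → max 10.4
B regrets: 7.6, 6.9, 0.0, 7.9, 0.0 → max 7.9
C regrets: 3.1, 0.0, 7.7, 0.0, 3.7 → max 7.7
D regrets: 4.5, 1.1, 3.4, 0.7, 14.6 → max 14.6
Smallest max regret = 7.7 → C.
Row maxima: A=3.5, B=9.6, C=9.2, D=8.5
Best best-case = 9.6 → B.

minimax regret → C; maximax → B (disagree)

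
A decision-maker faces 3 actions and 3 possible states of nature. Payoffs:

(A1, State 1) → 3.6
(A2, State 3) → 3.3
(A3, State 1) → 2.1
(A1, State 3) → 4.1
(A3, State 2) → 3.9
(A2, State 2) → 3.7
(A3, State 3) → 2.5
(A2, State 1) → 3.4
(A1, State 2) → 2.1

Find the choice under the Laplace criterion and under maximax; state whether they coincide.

Row averages: A1=49/15, A2=52/15, A3=17/6
Highest average = 52/15 → A2.
Row maxima: A1=4.1, A2=3.7, A3=3.9
Best best-case = 4.1 → A1.

laplace → A2; maximax → A1 (disagree)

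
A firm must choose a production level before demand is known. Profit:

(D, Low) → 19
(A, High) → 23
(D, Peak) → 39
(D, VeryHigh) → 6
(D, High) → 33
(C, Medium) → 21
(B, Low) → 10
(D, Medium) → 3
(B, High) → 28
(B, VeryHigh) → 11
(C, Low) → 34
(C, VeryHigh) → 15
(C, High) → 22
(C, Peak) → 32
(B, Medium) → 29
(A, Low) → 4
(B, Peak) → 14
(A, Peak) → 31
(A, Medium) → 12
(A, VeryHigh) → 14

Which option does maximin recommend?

C

Row minima: A=4, B=10, C=15, D=3
Best worst-case = 15 → C.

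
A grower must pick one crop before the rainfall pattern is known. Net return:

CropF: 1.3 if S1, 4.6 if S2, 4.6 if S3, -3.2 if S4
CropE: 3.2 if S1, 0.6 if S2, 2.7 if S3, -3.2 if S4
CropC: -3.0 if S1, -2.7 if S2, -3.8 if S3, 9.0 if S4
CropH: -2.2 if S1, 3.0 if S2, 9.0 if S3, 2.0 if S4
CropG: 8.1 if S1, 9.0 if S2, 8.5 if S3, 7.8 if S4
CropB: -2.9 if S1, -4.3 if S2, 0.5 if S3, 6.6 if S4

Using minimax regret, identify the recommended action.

CropG

Column bests: S1=8.1, S2=9.0, S3=9.0, S4=9.0.
CropF regrets: 6.8, 4.4, 4.4, 12.2 → max 12.2
CropE regrets: 4.9, 8.4, 6.3, 12.2 → max 12.2
CropC regrets: 11.1, 11.7, 12.8, 0.0 → max 12.8
CropH regrets: 10.3, 6.0, 0.0, 7.0 → max 10.3
CropG regrets: 0.0, 0.0, 0.5, 1.2 → max 1.2
CropB regrets: 11.0, 13.3, 8.5, 2.4 → max 13.3
Smallest max regret = 1.2 → CropG.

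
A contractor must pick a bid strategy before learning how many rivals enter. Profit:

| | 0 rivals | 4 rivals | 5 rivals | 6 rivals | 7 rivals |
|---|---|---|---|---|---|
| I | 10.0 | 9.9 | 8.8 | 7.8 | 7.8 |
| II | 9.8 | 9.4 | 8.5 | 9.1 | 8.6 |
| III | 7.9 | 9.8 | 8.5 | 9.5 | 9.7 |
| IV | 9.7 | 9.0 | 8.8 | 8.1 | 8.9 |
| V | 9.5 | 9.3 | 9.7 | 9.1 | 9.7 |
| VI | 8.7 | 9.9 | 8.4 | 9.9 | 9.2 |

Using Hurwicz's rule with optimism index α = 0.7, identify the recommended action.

I: 0.7·10.0 + 0.3·7.8 = 9.34
II: 0.7·9.8 + 0.3·8.5 = 9.41
III: 0.7·9.8 + 0.3·7.9 = 9.23
IV: 0.7·9.7 + 0.3·8.1 = 9.22
V: 0.7·9.7 + 0.3·9.1 = 9.52
VI: 0.7·9.9 + 0.3·8.4 = 9.45
Highest Hurwicz score = 9.52 → V.

V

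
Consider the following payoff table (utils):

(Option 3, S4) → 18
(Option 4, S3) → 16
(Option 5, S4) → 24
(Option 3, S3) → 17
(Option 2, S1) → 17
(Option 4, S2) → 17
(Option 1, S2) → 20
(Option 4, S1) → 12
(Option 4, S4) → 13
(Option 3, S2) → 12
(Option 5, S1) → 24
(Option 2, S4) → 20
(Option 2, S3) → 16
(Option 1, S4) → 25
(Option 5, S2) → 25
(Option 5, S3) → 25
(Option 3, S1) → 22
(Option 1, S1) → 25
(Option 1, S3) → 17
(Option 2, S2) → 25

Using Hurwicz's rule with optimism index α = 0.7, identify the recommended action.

Option 5

Option 1: 0.7·25 + 0.3·17 = 22.6
Option 2: 0.7·25 + 0.3·16 = 22.3
Option 3: 0.7·22 + 0.3·12 = 19
Option 4: 0.7·17 + 0.3·12 = 15.5
Option 5: 0.7·25 + 0.3·24 = 24.7
Highest Hurwicz score = 24.7 → Option 5.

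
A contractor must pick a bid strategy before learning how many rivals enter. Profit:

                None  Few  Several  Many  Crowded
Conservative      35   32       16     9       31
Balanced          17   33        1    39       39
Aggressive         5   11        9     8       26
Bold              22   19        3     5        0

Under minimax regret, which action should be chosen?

Balanced

Column bests: None=35, Few=33, Several=16, Many=39, Crowded=39.
Conservative regrets: 0, 1, 0, 30, 8 → max 30
Balanced regrets: 18, 0, 15, 0, 0 → max 18
Aggressive regrets: 30, 22, 7, 31, 13 → max 31
Bold regrets: 13, 14, 13, 34, 39 → max 39
Smallest max regret = 18 → Balanced.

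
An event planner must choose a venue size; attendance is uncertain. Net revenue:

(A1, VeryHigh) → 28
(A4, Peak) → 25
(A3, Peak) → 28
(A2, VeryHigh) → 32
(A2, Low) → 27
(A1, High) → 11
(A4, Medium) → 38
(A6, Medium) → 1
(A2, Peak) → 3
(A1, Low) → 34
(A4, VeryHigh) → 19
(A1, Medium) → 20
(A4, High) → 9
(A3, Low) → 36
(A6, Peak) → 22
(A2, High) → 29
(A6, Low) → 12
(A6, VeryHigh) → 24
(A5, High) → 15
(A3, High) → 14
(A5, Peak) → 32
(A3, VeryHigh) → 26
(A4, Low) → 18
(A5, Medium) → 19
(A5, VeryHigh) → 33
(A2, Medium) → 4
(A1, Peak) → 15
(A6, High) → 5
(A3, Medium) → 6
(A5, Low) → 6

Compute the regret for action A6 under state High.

24

Best payoff under High is 29.
Regret = 29 − 5 = 24.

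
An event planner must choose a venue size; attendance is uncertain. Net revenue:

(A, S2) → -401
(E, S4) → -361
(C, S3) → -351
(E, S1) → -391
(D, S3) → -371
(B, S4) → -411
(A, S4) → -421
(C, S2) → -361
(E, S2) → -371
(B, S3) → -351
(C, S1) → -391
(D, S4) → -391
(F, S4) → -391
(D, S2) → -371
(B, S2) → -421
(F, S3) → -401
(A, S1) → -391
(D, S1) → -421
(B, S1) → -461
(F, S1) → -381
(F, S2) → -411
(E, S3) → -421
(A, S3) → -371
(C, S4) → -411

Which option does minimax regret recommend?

Column bests: S1=-381, S2=-361, S3=-351, S4=-361.
A regrets: 10, 40, 20, 60 → max 60
B regrets: 80, 60, 0, 50 → max 80
C regrets: 10, 0, 0, 50 → max 50
D regrets: 40, 10, 20, 30 → max 40
E regrets: 10, 10, 70, 0 → max 70
F regrets: 0, 50, 50, 30 → max 50
Smallest max regret = 40 → D.

D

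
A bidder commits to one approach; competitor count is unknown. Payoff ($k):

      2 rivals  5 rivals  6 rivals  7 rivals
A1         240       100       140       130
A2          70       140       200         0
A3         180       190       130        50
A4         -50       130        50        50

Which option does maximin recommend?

A1

Row minima: A1=100, A2=0, A3=50, A4=-50
Best worst-case = 100 → A1.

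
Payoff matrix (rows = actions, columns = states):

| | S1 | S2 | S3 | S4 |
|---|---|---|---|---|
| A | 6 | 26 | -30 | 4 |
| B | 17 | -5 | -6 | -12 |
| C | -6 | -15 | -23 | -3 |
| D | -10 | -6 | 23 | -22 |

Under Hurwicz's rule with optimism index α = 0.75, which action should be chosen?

A

A: 0.75·26 + 0.25·(-30) = 12
B: 0.75·17 + 0.25·(-12) = 9.75
C: 0.75·(-3) + 0.25·(-23) = -8
D: 0.75·23 + 0.25·(-22) = 11.75
Highest Hurwicz score = 12 → A.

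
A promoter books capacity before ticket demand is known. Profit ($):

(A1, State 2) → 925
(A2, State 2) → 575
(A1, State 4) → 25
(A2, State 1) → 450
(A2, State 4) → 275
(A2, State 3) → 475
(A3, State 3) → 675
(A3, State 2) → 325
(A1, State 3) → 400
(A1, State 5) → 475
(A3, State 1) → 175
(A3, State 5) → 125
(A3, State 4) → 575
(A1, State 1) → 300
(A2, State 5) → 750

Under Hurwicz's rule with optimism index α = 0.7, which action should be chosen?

A1: 0.7·925 + 0.3·25 = 655
A2: 0.7·750 + 0.3·275 = 607.5
A3: 0.7·675 + 0.3·125 = 510
Highest Hurwicz score = 655 → A1.

A1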